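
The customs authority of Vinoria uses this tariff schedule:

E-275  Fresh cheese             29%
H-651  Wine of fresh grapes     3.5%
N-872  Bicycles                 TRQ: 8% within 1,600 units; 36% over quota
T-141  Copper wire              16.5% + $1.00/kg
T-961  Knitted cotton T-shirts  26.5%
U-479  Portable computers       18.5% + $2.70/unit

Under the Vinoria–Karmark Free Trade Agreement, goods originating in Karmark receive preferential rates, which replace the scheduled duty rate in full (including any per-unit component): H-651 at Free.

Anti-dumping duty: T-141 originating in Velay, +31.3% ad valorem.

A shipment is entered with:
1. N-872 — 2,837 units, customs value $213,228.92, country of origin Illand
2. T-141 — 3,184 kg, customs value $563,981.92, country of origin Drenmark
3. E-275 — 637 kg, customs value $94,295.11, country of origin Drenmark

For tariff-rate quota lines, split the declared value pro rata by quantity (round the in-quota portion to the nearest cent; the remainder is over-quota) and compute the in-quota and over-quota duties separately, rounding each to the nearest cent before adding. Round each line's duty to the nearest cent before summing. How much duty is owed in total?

$166,677.33

Line 1 (N-872, Illand, 2,837 units, $213,228.92):
Code N-872 is under a tariff-rate quota (threshold 1,600 units). In-quota: 1,600 units at 8%; over-quota: 1,237 units at 36%.
Pro-rata value split: in-quota = $213,228.92 × 1,600/2,837 = $120,256.00; over-quota = $213,228.92 − $120,256.00 = $92,972.92.
In-quota duty = $120,256.00 × 8% = $9,620.48. Over-quota duty = $92,972.92 × 36% = $33,470.25.
Line duty = $9,620.48 + $33,470.25 = $43,090.73.
Line 2 (T-141, Drenmark, 3,184 kg, $563,981.92):
Base rate for T-141 is 16.5% + $1.00/kg.
The additional-duty order on T-141 targets Velay, not Drenmark; it does not apply.
Duty = $563,981.92 × 16.5% + 3,184 × $1.00 = $96,241.02.
Line 3 (E-275, Drenmark, 637 kg, $94,295.11):
Base rate for E-275 is 29%.
Duty = $94,295.11 × 29% = $27,345.58.
Total = $43,090.73 + $96,241.02 + $27,345.58 = $166,677.33.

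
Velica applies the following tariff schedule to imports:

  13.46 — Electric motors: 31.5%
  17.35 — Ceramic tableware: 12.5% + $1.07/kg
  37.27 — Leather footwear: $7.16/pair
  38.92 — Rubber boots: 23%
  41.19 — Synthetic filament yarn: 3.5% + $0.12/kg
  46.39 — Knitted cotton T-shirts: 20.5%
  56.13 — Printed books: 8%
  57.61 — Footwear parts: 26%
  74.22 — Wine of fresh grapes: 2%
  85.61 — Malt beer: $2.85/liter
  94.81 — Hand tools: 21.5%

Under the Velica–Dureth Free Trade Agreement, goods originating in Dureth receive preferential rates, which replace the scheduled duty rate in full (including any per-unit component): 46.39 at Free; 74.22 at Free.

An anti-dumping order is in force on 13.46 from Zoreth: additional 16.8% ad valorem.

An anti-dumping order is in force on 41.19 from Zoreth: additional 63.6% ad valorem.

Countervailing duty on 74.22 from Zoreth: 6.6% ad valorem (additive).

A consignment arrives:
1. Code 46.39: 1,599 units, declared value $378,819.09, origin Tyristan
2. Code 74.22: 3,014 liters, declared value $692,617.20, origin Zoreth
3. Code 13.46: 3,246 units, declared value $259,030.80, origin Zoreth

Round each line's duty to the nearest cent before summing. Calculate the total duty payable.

$262,334.87

Line 1 (46.39, Tyristan, 1,599 units, $378,819.09):
Base rate for 46.39 is 20.5%.
46.39 has an FTA preferential rate, but origin Tyristan is not Dureth; base rate stands.
Duty = $378,819.09 × 20.5% = $77,657.91.
Line 2 (74.22, Zoreth, 3,014 liters, $692,617.20):
Base rate for 74.22 is 2%.
74.22 has an FTA preferential rate, but origin Zoreth is not Dureth; base rate stands.
Additional duty on 74.22 from Zoreth: +6.6%. Applied ad valorem rate: 2% + 6.6% = 8.6%.
Duty = $692,617.20 × 8.6% = $59,565.08.
Line 3 (13.46, Zoreth, 3,246 units, $259,030.80):
Base rate for 13.46 is 31.5%.
Additional duty on 13.46 from Zoreth: +16.8%. Applied ad valorem rate: 31.5% + 16.8% = 48.3%.
Duty = $259,030.80 × 48.3% = $125,111.88.
Total = $77,657.91 + $59,565.08 + $125,111.88 = $262,334.87.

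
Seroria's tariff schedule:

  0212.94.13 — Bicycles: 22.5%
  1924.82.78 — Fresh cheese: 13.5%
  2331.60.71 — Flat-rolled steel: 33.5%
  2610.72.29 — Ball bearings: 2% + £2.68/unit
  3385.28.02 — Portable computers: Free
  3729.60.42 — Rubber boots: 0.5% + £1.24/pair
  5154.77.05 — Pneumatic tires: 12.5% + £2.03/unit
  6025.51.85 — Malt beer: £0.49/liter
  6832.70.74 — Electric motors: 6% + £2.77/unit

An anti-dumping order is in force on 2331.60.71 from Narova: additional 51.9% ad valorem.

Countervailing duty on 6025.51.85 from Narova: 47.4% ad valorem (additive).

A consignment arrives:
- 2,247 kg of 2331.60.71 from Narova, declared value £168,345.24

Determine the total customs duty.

Line 1 (2331.60.71, Narova, 2,247 kg, £168,345.24):
Base rate for 2331.60.71 is 33.5%.
Additional duty on 2331.60.71 from Narova: +51.9%. Applied ad valorem rate: 33.5% + 51.9% = 85.4%.
Duty = £168,345.24 × 85.4% = £143,766.83.

£143,766.83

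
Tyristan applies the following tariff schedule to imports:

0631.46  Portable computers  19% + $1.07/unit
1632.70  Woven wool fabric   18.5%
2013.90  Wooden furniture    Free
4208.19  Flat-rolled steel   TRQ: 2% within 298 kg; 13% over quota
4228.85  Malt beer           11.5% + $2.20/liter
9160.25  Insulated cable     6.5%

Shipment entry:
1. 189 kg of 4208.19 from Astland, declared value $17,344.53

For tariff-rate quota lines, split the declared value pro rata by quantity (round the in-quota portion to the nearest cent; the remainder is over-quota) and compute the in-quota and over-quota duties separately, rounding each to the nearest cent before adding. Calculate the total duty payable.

Line 1 (4208.19, Astland, 189 kg, $17,344.53):
Code 4208.19 is under a tariff-rate quota (threshold 298 kg). Quantity 189 kg is within the quota, so the in-quota rate 2% applies to the full value.
Duty = $17,344.53 × 2% = $346.89.

$346.89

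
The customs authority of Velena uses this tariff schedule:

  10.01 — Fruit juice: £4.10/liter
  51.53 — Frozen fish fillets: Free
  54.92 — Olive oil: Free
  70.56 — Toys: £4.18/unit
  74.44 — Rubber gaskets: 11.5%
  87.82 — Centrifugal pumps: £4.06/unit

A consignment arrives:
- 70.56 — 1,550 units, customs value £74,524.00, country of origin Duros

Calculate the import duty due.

Line 1 (70.56, Duros, 1,550 units, £74,524.00):
Base rate for 70.56 is £4.18/unit.
Duty = 1,550 × £4.18 = £6,479.00.

£6,479.00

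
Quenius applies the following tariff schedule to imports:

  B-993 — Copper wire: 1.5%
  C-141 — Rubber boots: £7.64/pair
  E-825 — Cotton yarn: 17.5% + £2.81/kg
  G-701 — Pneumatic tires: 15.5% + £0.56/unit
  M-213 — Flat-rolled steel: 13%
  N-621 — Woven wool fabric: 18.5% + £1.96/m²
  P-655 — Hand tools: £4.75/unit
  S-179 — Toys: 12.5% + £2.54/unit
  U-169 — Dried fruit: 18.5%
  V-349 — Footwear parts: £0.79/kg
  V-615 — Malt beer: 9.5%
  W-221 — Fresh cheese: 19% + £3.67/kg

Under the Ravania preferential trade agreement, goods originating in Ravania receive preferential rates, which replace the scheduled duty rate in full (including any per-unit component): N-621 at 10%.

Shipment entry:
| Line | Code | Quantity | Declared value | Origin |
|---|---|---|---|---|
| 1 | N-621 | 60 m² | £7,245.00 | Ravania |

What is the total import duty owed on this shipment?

Line 1 (N-621, Ravania, 60 m², £7,245.00):
Base rate for N-621 is 18.5% + £1.96/m².
Origin Ravania qualifies under the Quenius–Ravania agreement and N-621 is covered: preferential rate 10% applies instead.
Duty = £7,245.00 × 10% = £724.50.

£724.50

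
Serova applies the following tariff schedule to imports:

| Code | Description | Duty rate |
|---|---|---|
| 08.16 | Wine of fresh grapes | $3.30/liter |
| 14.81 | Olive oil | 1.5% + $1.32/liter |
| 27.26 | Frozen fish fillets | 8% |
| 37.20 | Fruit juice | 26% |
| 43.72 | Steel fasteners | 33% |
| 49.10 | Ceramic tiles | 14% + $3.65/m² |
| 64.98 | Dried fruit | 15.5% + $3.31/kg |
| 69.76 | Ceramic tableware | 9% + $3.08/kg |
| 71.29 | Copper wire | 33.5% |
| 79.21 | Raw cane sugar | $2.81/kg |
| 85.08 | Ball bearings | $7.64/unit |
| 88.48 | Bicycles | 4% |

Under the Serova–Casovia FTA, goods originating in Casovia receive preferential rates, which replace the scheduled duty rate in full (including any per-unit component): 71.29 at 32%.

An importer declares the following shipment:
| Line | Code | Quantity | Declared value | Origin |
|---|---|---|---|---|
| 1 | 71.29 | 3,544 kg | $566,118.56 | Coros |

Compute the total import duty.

$189,649.72

Line 1 (71.29, Coros, 3,544 kg, $566,118.56):
Base rate for 71.29 is 33.5%.
71.29 has an FTA preferential rate, but origin Coros is not Casovia; base rate stands.
Duty = $566,118.56 × 33.5% = $189,649.72.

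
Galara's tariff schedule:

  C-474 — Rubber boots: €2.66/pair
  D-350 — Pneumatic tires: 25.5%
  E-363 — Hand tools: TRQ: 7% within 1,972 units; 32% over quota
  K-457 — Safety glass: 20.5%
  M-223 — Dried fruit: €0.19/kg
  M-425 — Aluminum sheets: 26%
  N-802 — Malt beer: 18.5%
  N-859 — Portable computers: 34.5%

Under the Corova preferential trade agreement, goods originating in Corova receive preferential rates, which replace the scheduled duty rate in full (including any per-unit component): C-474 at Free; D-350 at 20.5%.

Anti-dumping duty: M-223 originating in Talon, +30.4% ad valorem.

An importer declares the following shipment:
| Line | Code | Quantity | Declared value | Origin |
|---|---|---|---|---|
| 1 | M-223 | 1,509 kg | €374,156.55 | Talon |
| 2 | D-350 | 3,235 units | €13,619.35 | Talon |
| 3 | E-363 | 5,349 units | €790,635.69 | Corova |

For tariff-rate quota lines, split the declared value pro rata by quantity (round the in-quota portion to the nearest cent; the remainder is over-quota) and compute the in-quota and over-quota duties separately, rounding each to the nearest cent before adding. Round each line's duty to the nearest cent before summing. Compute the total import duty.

€297,636.32

Line 1 (M-223, Talon, 1,509 kg, €374,156.55):
Base rate for M-223 is €0.19/kg.
Additional duty on M-223 from Talon: +30.4% ad valorem. Applied ad valorem rate = 30.4%.
Duty = €374,156.55 × 30.4% + 1,509 × €0.19 = €114,030.30.
Line 2 (D-350, Talon, 3,235 units, €13,619.35):
Base rate for D-350 is 25.5%.
D-350 has an FTA preferential rate, but origin Talon is not Corova; base rate stands.
Duty = €13,619.35 × 25.5% = €3,472.93.
Line 3 (E-363, Corova, 5,349 units, €790,635.69):
Code E-363 is under a tariff-rate quota (threshold 1,972 units). In-quota: 1,972 units at 7%; over-quota: 3,377 units at 32%.
Pro-rata value split: in-quota = €790,635.69 × 1,972/5,349 = €291,481.32; over-quota = €790,635.69 − €291,481.32 = €499,154.37.
In-quota duty = €291,481.32 × 7% = €20,403.69. Over-quota duty = €499,154.37 × 32% = €159,729.40.
Line duty = €20,403.69 + €159,729.40 = €180,133.09.
Total = €114,030.30 + €3,472.93 + €180,133.09 = €297,636.32.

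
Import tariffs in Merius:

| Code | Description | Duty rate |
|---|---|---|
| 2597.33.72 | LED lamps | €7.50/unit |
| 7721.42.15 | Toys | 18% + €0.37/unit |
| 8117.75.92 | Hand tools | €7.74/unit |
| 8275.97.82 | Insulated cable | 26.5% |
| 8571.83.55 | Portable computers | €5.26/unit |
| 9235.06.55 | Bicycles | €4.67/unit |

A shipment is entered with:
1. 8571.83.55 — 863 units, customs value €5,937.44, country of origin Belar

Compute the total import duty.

€4,539.38

Line 1 (8571.83.55, Belar, 863 units, €5,937.44):
Base rate for 8571.83.55 is €5.26/unit.
Duty = 863 × €5.26 = €4,539.38.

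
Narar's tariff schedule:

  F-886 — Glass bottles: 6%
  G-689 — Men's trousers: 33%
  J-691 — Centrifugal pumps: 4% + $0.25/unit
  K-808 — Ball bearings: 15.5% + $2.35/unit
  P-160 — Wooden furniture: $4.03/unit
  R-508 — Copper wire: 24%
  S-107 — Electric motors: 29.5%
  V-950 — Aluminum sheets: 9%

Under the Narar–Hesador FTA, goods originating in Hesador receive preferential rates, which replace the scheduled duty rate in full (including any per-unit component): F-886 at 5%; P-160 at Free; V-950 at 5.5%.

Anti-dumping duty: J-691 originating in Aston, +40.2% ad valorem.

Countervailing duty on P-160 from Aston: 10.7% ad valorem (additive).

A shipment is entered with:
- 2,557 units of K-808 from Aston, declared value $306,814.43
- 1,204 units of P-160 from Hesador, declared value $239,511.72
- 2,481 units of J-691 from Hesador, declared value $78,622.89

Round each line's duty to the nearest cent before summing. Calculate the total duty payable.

Line 1 (K-808, Aston, 2,557 units, $306,814.43):
Base rate for K-808 is 15.5% + $2.35/unit.
Duty = $306,814.43 × 15.5% + 2,557 × $2.35 = $53,565.19.
Line 2 (P-160, Hesador, 1,204 units, $239,511.72):
Base rate for P-160 is $4.03/unit.
Origin Hesador qualifies under the Narar–Hesador agreement and P-160 is covered: preferential rate Free applies instead.
The additional-duty order on P-160 targets Aston, not Hesador; it does not apply.
Duty = $239,511.72 × 0% = $0.00.
Line 3 (J-691, Hesador, 2,481 units, $78,622.89):
Base rate for J-691 is 4% + $0.25/unit.
Origin Hesador is the FTA partner but J-691 is not on the preference list; base rate stands.
The additional-duty order on J-691 targets Aston, not Hesador; it does not apply.
Duty = $78,622.89 × 4% + 2,481 × $0.25 = $3,765.17.
Total = $53,565.19 + $0.00 + $3,765.17 = $57,330.36.

$57,330.36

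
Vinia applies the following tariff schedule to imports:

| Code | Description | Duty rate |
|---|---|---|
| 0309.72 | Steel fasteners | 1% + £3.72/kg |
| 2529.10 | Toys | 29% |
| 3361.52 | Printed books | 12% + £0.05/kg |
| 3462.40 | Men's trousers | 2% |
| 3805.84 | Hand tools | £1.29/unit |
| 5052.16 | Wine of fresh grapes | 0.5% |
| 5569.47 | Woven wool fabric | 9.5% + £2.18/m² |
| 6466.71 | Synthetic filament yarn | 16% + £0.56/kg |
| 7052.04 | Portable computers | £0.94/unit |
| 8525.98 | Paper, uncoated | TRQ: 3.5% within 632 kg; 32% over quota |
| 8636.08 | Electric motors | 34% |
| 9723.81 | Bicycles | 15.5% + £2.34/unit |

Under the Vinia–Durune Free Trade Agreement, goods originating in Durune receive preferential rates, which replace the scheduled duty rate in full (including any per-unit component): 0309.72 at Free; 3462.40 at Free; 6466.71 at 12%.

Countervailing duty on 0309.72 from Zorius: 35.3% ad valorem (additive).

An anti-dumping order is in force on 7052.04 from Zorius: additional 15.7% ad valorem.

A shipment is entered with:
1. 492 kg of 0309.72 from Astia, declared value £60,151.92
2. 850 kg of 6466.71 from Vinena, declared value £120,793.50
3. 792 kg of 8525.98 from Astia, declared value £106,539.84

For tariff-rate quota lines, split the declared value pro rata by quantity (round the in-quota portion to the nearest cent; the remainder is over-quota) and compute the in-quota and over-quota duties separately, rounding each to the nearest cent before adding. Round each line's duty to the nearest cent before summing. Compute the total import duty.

£32,097.72

Line 1 (0309.72, Astia, 492 kg, £60,151.92):
Base rate for 0309.72 is 1% + £3.72/kg.
0309.72 has an FTA preferential rate, but origin Astia is not Durune; base rate stands.
The additional-duty order on 0309.72 targets Zorius, not Astia; it does not apply.
Duty = £60,151.92 × 1% + 492 × £3.72 = £2,431.76.
Line 2 (6466.71, Vinena, 850 kg, £120,793.50):
Base rate for 6466.71 is 16% + £0.56/kg.
6466.71 has an FTA preferential rate, but origin Vinena is not Durune; base rate stands.
Duty = £120,793.50 × 16% + 850 × £0.56 = £19,802.96.
Line 3 (8525.98, Astia, 792 kg, £106,539.84):
Code 8525.98 is under a tariff-rate quota (threshold 632 kg). In-quota: 632 kg at 3.5%; over-quota: 160 kg at 32%.
Pro-rata value split: in-quota = £106,539.84 × 632/792 = £85,016.64; over-quota = £106,539.84 − £85,016.64 = £21,523.20.
In-quota duty = £85,016.64 × 3.5% = £2,975.58. Over-quota duty = £21,523.20 × 32% = £6,887.42.
Line duty = £2,975.58 + £6,887.42 = £9,863.00.
Total = £2,431.76 + £19,802.96 + £9,863.00 = £32,097.72.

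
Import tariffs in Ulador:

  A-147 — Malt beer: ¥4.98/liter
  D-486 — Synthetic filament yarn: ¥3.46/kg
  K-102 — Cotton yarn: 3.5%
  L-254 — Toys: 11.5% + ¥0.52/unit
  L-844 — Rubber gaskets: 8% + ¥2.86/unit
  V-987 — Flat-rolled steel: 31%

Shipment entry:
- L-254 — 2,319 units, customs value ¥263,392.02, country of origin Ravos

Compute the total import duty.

Line 1 (L-254, Ravos, 2,319 units, ¥263,392.02):
Base rate for L-254 is 11.5% + ¥0.52/unit.
Duty = ¥263,392.02 × 11.5% + 2,319 × ¥0.52 = ¥31,495.96.

¥31,495.96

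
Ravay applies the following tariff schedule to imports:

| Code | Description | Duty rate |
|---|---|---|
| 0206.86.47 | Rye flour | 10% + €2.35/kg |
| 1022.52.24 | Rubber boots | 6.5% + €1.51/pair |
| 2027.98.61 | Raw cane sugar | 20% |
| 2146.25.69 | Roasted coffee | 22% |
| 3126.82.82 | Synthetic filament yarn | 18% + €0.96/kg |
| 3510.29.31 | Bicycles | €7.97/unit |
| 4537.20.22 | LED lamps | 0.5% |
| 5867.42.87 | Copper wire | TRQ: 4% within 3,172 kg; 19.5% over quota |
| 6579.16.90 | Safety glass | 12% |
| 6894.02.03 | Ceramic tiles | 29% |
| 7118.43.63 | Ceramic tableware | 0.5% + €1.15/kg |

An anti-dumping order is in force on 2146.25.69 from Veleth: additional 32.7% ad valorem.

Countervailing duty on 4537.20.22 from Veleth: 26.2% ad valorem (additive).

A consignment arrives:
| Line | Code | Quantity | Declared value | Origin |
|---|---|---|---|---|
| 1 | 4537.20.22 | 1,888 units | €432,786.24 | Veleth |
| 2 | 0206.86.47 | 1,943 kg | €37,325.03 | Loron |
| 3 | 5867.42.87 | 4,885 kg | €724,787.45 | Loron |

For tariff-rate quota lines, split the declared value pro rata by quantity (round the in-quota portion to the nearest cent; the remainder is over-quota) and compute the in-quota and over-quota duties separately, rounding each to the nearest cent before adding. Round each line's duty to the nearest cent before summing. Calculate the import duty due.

€192,238.44

Line 1 (4537.20.22, Veleth, 1,888 units, €432,786.24):
Base rate for 4537.20.22 is 0.5%.
Additional duty on 4537.20.22 from Veleth: +26.2%. Applied ad valorem rate: 0.5% + 26.2% = 26.7%.
Duty = €432,786.24 × 26.7% = €115,553.93.
Line 2 (0206.86.47, Loron, 1,943 kg, €37,325.03):
Base rate for 0206.86.47 is 10% + €2.35/kg.
Duty = €37,325.03 × 10% + 1,943 × €2.35 = €8,298.55.
Line 3 (5867.42.87, Loron, 4,885 kg, €724,787.45):
Code 5867.42.87 is under a tariff-rate quota (threshold 3,172 kg). In-quota: 3,172 kg at 4%; over-quota: 1,713 kg at 19.5%.
Pro-rata value split: in-quota = €724,787.45 × 3,172/4,885 = €470,629.64; over-quota = €724,787.45 − €470,629.64 = €254,157.81.
In-quota duty = €470,629.64 × 4% = €18,825.19. Over-quota duty = €254,157.81 × 19.5% = €49,560.77.
Line duty = €18,825.19 + €49,560.77 = €68,385.96.
Total = €115,553.93 + €8,298.55 + €68,385.96 = €192,238.44.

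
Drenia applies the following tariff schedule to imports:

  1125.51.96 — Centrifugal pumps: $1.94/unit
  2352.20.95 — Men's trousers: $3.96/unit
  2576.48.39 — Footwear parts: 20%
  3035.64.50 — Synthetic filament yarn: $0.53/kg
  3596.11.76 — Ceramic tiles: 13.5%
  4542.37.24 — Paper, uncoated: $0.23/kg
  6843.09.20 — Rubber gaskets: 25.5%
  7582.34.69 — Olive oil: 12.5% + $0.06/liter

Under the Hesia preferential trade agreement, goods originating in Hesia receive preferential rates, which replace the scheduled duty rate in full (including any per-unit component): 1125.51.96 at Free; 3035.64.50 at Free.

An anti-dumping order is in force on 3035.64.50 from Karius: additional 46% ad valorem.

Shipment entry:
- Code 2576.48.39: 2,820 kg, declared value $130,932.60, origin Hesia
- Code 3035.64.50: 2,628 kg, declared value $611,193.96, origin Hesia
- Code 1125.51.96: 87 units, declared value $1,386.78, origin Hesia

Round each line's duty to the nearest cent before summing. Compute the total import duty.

Line 1 (2576.48.39, Hesia, 2,820 kg, $130,932.60):
Base rate for 2576.48.39 is 20%.
Origin Hesia is the FTA partner but 2576.48.39 is not on the preference list; base rate stands.
Duty = $130,932.60 × 20% = $26,186.52.
Line 2 (3035.64.50, Hesia, 2,628 kg, $611,193.96):
Base rate for 3035.64.50 is $0.53/kg.
Origin Hesia qualifies under the Drenia–Hesia agreement and 3035.64.50 is covered: preferential rate Free applies instead.
The additional-duty order on 3035.64.50 targets Karius, not Hesia; it does not apply.
Duty = $611,193.96 × 0% = $0.00.
Line 3 (1125.51.96, Hesia, 87 units, $1,386.78):
Base rate for 1125.51.96 is $1.94/unit.
Origin Hesia qualifies under the Drenia–Hesia agreement and 1125.51.96 is covered: preferential rate Free applies instead.
Duty = $1,386.78 × 0% = $0.00.
Total = $26,186.52 + $0.00 + $0.00 = $26,186.52.

$26,186.52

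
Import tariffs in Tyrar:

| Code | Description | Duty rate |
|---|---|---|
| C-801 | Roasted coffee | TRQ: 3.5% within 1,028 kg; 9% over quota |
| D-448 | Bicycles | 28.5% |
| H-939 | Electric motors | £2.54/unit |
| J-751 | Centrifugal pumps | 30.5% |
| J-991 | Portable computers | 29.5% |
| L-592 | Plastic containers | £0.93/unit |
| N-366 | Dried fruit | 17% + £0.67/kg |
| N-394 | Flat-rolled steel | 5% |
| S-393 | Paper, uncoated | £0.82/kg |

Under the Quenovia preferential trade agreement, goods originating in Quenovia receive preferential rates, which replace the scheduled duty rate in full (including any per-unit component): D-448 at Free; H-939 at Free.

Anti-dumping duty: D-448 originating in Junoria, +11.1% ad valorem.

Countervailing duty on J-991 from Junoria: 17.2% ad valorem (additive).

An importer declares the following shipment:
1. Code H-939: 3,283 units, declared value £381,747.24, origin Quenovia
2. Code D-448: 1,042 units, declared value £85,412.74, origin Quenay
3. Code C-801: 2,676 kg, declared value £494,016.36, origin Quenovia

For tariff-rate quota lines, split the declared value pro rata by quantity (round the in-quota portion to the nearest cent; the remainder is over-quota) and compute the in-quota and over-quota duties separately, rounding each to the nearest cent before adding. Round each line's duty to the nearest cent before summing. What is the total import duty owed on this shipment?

Line 1 (H-939, Quenovia, 3,283 units, £381,747.24):
Base rate for H-939 is £2.54/unit.
Origin Quenovia qualifies under the Tyrar–Quenovia agreement and H-939 is covered: preferential rate Free applies instead.
Duty = £381,747.24 × 0% = £0.00.
Line 2 (D-448, Quenay, 1,042 units, £85,412.74):
Base rate for D-448 is 28.5%.
D-448 has an FTA preferential rate, but origin Quenay is not Quenovia; base rate stands.
The additional-duty order on D-448 targets Junoria, not Quenay; it does not apply.
Duty = £85,412.74 × 28.5% = £24,342.63.
Line 3 (C-801, Quenovia, 2,676 kg, £494,016.36):
Code C-801 is under a tariff-rate quota (threshold 1,028 kg). In-quota: 1,028 kg at 3.5%; over-quota: 1,648 kg at 9%.
Pro-rata value split: in-quota = £494,016.36 × 1,028/2,676 = £189,779.08; over-quota = £494,016.36 − £189,779.08 = £304,237.28.
In-quota duty = £189,779.08 × 3.5% = £6,642.27. Over-quota duty = £304,237.28 × 9% = £27,381.36.
Line duty = £6,642.27 + £27,381.36 = £34,023.63.
Total = £0.00 + £24,342.63 + £34,023.63 = £58,366.26.

£58,366.26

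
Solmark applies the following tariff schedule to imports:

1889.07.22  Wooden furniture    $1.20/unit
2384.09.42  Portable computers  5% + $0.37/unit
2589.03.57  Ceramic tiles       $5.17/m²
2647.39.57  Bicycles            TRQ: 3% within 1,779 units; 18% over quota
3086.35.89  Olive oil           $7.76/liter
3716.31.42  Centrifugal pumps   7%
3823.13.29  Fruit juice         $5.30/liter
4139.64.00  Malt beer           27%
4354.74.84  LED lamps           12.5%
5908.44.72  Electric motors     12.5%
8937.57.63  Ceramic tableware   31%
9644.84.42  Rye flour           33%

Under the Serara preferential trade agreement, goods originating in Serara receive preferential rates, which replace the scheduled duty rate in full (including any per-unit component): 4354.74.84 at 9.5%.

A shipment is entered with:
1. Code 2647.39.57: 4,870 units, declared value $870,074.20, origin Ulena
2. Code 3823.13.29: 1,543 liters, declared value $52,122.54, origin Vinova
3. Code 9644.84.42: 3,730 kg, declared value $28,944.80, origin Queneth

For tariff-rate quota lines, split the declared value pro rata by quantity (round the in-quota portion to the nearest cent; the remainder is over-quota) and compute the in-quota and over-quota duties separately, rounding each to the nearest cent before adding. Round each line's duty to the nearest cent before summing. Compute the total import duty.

Line 1 (2647.39.57, Ulena, 4,870 units, $870,074.20):
Code 2647.39.57 is under a tariff-rate quota (threshold 1,779 units). In-quota: 1,779 units at 3%; over-quota: 3,091 units at 18%.
Pro-rata value split: in-quota = $870,074.20 × 1,779/4,870 = $317,836.14; over-quota = $870,074.20 − $317,836.14 = $552,238.06.
In-quota duty = $317,836.14 × 3% = $9,535.08. Over-quota duty = $552,238.06 × 18% = $99,402.85.
Line duty = $9,535.08 + $99,402.85 = $108,937.93.
Line 2 (3823.13.29, Vinova, 1,543 liters, $52,122.54):
Base rate for 3823.13.29 is $5.30/liter.
Duty = 1,543 × $5.30 = $8,177.90.
Line 3 (9644.84.42, Queneth, 3,730 kg, $28,944.80):
Base rate for 9644.84.42 is 33%.
Duty = $28,944.80 × 33% = $9,551.78.
Total = $108,937.93 + $8,177.90 + $9,551.78 = $126,667.61.

$126,667.61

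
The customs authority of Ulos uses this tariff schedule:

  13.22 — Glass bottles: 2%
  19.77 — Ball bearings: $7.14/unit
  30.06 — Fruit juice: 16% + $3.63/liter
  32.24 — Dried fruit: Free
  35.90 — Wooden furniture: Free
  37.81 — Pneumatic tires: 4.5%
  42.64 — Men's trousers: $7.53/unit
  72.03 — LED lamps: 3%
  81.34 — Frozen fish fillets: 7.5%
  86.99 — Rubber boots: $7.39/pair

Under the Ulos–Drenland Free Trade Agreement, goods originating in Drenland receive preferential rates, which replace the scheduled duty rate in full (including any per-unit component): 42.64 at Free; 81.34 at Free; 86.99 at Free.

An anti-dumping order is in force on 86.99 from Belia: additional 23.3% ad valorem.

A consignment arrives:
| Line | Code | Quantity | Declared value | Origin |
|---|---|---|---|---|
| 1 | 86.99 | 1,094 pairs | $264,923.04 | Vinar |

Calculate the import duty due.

Line 1 (86.99, Vinar, 1,094 pairs, $264,923.04):
Base rate for 86.99 is $7.39/pair.
86.99 has an FTA preferential rate, but origin Vinar is not Drenland; base rate stands.
The additional-duty order on 86.99 targets Belia, not Vinar; it does not apply.
Duty = 1,094 × $7.39 = $8,084.66.

$8,084.66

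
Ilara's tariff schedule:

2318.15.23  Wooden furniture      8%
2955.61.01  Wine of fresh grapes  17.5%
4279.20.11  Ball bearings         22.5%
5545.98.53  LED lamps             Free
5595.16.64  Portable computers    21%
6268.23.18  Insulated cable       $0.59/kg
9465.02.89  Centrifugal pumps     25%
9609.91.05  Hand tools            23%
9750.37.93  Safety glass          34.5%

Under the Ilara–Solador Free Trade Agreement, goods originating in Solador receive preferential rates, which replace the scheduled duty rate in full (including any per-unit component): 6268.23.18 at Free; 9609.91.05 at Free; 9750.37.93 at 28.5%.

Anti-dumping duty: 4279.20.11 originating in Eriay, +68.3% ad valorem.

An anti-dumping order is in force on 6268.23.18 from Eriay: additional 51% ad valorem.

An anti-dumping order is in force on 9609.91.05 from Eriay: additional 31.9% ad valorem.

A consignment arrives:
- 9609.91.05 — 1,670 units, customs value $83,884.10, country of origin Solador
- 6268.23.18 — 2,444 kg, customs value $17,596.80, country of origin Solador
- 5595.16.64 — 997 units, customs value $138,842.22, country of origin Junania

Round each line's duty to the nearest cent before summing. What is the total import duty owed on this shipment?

$29,156.87

Line 1 (9609.91.05, Solador, 1,670 units, $83,884.10):
Base rate for 9609.91.05 is 23%.
Origin Solador qualifies under the Ilara–Solador agreement and 9609.91.05 is covered: preferential rate Free applies instead.
The additional-duty order on 9609.91.05 targets Eriay, not Solador; it does not apply.
Duty = $83,884.10 × 0% = $0.00.
Line 2 (6268.23.18, Solador, 2,444 kg, $17,596.80):
Base rate for 6268.23.18 is $0.59/kg.
Origin Solador qualifies under the Ilara–Solador agreement and 6268.23.18 is covered: preferential rate Free applies instead.
The additional-duty order on 6268.23.18 targets Eriay, not Solador; it does not apply.
Duty = $17,596.80 × 0% = $0.00.
Line 3 (5595.16.64, Junania, 997 units, $138,842.22):
Base rate for 5595.16.64 is 21%.
Duty = $138,842.22 × 21% = $29,156.87.
Total = $0.00 + $0.00 + $29,156.87 = $29,156.87.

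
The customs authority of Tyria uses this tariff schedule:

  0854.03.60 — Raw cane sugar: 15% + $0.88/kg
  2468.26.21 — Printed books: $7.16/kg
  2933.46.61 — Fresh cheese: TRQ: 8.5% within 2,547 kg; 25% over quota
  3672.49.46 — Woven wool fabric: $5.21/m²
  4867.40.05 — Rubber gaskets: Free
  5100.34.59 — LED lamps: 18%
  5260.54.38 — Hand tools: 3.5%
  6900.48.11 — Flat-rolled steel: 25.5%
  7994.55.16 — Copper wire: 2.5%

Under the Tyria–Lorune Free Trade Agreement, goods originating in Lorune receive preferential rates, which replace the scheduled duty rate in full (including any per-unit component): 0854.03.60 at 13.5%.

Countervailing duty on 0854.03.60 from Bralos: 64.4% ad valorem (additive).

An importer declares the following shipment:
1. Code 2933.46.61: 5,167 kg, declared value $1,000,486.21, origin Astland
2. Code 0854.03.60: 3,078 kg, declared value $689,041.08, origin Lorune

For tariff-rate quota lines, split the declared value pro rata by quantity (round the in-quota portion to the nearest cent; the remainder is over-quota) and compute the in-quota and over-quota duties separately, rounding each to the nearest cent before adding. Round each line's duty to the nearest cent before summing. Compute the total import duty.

$261,768.13

Line 1 (2933.46.61, Astland, 5,167 kg, $1,000,486.21):
Code 2933.46.61 is under a tariff-rate quota (threshold 2,547 kg). In-quota: 2,547 kg at 8.5%; over-quota: 2,620 kg at 25%.
Pro-rata value split: in-quota = $1,000,486.21 × 2,547/5,167 = $493,175.61; over-quota = $1,000,486.21 − $493,175.61 = $507,310.60.
In-quota duty = $493,175.61 × 8.5% = $41,919.93. Over-quota duty = $507,310.60 × 25% = $126,827.65.
Line duty = $41,919.93 + $126,827.65 = $168,747.58.
Line 2 (0854.03.60, Lorune, 3,078 kg, $689,041.08):
Base rate for 0854.03.60 is 15% + $0.88/kg.
Origin Lorune qualifies under the Tyria–Lorune agreement and 0854.03.60 is covered: preferential rate 13.5% applies instead.
The additional-duty order on 0854.03.60 targets Bralos, not Lorune; it does not apply.
Duty = $689,041.08 × 13.5% = $93,020.55.
Total = $168,747.58 + $93,020.55 = $261,768.13.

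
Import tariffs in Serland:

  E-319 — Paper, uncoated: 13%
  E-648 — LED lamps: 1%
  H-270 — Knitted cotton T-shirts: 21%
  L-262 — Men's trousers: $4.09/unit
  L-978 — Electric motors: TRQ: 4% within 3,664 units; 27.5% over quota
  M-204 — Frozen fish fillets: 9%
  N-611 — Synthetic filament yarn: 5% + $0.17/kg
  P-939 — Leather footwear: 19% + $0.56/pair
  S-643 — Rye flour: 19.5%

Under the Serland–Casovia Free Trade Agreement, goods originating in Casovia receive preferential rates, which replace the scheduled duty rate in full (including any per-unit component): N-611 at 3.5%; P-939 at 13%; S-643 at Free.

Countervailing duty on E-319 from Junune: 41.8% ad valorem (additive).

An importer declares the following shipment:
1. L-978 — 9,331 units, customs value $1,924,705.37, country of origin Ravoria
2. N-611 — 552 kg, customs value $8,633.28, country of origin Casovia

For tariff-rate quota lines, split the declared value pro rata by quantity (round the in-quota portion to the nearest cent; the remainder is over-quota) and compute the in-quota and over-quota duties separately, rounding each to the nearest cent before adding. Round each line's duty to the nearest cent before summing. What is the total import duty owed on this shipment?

Line 1 (L-978, Ravoria, 9,331 units, $1,924,705.37):
Code L-978 is under a tariff-rate quota (threshold 3,664 units). In-quota: 3,664 units at 4%; over-quota: 5,667 units at 27.5%.
Pro-rata value split: in-quota = $1,924,705.37 × 3,664/9,331 = $755,773.28; over-quota = $1,924,705.37 − $755,773.28 = $1,168,932.09.
In-quota duty = $755,773.28 × 4% = $30,230.93. Over-quota duty = $1,168,932.09 × 27.5% = $321,456.32.
Line duty = $30,230.93 + $321,456.32 = $351,687.25.
Line 2 (N-611, Casovia, 552 kg, $8,633.28):
Base rate for N-611 is 5% + $0.17/kg.
Origin Casovia qualifies under the Serland–Casovia agreement and N-611 is covered: preferential rate 3.5% applies instead.
Duty = $8,633.28 × 3.5% = $302.16.
Total = $351,687.25 + $302.16 = $351,989.41.

$351,989.41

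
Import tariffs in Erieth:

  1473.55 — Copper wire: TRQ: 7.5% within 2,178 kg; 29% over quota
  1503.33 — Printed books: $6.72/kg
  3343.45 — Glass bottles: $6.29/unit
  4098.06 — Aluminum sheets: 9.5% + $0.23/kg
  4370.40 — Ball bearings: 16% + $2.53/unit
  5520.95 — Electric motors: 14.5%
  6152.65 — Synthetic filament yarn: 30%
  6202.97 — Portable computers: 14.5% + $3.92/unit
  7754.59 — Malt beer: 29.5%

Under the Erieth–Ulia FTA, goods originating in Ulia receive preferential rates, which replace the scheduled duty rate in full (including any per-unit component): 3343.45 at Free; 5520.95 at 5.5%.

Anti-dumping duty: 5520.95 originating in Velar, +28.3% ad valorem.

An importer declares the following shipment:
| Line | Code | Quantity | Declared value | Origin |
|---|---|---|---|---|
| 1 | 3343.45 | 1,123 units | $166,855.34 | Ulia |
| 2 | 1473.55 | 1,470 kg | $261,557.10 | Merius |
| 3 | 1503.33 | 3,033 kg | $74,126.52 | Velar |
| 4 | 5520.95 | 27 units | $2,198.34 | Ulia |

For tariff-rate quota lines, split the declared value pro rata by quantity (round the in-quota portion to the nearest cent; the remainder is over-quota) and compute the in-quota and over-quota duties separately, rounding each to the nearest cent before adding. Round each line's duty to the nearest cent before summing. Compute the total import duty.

$40,119.45

Line 1 (3343.45, Ulia, 1,123 units, $166,855.34):
Base rate for 3343.45 is $6.29/unit.
Origin Ulia qualifies under the Erieth–Ulia agreement and 3343.45 is covered: preferential rate Free applies instead.
Duty = $166,855.34 × 0% = $0.00.
Line 2 (1473.55, Merius, 1,470 kg, $261,557.10):
Code 1473.55 is under a tariff-rate quota (threshold 2,178 kg). Quantity 1,470 kg is within the quota, so the in-quota rate 7.5% applies to the full value.
Duty = $261,557.10 × 7.5% = $19,616.78.
Line 3 (1503.33, Velar, 3,033 kg, $74,126.52):
Base rate for 1503.33 is $6.72/kg.
Duty = 3,033 × $6.72 = $20,381.76.
Line 4 (5520.95, Ulia, 27 units, $2,198.34):
Base rate for 5520.95 is 14.5%.
Origin Ulia qualifies under the Erieth–Ulia agreement and 5520.95 is covered: preferential rate 5.5% applies instead.
The additional-duty order on 5520.95 targets Velar, not Ulia; it does not apply.
Duty = $2,198.34 × 5.5% = $120.91.
Total = $0.00 + $19,616.78 + $20,381.76 + $120.91 = $40,119.45.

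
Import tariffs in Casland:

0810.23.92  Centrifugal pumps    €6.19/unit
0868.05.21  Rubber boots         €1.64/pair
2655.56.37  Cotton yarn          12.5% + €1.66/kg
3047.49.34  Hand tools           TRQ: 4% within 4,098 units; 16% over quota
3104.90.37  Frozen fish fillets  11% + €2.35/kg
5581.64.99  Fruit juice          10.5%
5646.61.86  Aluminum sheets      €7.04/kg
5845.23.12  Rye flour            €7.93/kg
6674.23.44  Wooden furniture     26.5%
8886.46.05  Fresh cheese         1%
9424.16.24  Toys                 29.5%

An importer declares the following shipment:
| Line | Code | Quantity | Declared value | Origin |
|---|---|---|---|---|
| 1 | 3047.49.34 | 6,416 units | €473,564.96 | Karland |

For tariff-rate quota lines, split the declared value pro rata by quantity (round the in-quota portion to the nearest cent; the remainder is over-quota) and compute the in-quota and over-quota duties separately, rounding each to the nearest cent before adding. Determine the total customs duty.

Line 1 (3047.49.34, Karland, 6,416 units, €473,564.96):
Code 3047.49.34 is under a tariff-rate quota (threshold 4,098 units). In-quota: 4,098 units at 4%; over-quota: 2,318 units at 16%.
Pro-rata value split: in-quota = €473,564.96 × 4,098/6,416 = €302,473.38; over-quota = €473,564.96 − €302,473.38 = €171,091.58.
In-quota duty = €302,473.38 × 4% = €12,098.94. Over-quota duty = €171,091.58 × 16% = €27,374.65.
Line duty = €12,098.94 + €27,374.65 = €39,473.59.

€39,473.59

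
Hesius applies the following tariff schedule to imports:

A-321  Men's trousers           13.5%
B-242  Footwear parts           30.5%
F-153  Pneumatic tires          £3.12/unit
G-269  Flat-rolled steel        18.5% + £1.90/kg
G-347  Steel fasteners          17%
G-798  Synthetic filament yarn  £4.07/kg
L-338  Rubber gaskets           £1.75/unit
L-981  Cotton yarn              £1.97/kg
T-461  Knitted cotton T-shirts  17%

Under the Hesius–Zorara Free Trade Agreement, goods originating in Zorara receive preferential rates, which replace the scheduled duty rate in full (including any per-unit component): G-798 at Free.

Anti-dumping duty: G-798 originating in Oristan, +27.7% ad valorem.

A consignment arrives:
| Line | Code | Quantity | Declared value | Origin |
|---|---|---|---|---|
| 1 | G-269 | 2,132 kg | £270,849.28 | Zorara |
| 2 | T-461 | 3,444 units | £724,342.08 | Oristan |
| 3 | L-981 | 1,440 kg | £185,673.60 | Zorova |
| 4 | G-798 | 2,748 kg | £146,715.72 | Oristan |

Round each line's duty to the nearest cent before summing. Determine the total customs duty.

£231,957.48

Line 1 (G-269, Zorara, 2,132 kg, £270,849.28):
Base rate for G-269 is 18.5% + £1.90/kg.
Origin Zorara is the FTA partner but G-269 is not on the preference list; base rate stands.
Duty = £270,849.28 × 18.5% + 2,132 × £1.90 = £54,157.92.
Line 2 (T-461, Oristan, 3,444 units, £724,342.08):
Base rate for T-461 is 17%.
Duty = £724,342.08 × 17% = £123,138.15.
Line 3 (L-981, Zorova, 1,440 kg, £185,673.60):
Base rate for L-981 is £1.97/kg.
Duty = 1,440 × £1.97 = £2,836.80.
Line 4 (G-798, Oristan, 2,748 kg, £146,715.72):
Base rate for G-798 is £4.07/kg.
G-798 has an FTA preferential rate, but origin Oristan is not Zorara; base rate stands.
Additional duty on G-798 from Oristan: +27.7% ad valorem. Applied ad valorem rate = 27.7%.
Duty = £146,715.72 × 27.7% + 2,748 × £4.07 = £51,824.61.
Total = £54,157.92 + £123,138.15 + £2,836.80 + £51,824.61 = £231,957.48.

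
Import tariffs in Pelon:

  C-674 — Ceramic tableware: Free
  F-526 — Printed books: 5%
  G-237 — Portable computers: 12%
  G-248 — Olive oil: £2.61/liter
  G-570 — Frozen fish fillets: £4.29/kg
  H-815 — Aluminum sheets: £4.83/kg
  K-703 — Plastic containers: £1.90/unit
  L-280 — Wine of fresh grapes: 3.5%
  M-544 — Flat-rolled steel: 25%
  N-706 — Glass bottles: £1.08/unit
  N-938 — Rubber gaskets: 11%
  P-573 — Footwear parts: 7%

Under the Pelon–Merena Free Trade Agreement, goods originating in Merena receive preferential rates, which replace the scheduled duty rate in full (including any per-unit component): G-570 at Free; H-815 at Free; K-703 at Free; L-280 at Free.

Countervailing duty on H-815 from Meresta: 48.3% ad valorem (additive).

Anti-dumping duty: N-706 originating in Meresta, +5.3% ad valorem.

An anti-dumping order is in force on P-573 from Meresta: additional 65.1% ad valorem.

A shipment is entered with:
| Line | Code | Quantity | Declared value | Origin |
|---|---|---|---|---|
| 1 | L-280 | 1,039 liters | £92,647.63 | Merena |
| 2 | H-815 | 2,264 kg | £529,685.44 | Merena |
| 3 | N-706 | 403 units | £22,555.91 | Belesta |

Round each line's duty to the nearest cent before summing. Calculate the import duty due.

Line 1 (L-280, Merena, 1,039 liters, £92,647.63):
Base rate for L-280 is 3.5%.
Origin Merena qualifies under the Pelon–Merena agreement and L-280 is covered: preferential rate Free applies instead.
Duty = £92,647.63 × 0% = £0.00.
Line 2 (H-815, Merena, 2,264 kg, £529,685.44):
Base rate for H-815 is £4.83/kg.
Origin Merena qualifies under the Pelon–Merena agreement and H-815 is covered: preferential rate Free applies instead.
The additional-duty order on H-815 targets Meresta, not Merena; it does not apply.
Duty = £529,685.44 × 0% = £0.00.
Line 3 (N-706, Belesta, 403 units, £22,555.91):
Base rate for N-706 is £1.08/unit.
The additional-duty order on N-706 targets Meresta, not Belesta; it does not apply.
Duty = 403 × £1.08 = £435.24.
Total = £0.00 + £0.00 + £435.24 = £435.24.

£435.24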